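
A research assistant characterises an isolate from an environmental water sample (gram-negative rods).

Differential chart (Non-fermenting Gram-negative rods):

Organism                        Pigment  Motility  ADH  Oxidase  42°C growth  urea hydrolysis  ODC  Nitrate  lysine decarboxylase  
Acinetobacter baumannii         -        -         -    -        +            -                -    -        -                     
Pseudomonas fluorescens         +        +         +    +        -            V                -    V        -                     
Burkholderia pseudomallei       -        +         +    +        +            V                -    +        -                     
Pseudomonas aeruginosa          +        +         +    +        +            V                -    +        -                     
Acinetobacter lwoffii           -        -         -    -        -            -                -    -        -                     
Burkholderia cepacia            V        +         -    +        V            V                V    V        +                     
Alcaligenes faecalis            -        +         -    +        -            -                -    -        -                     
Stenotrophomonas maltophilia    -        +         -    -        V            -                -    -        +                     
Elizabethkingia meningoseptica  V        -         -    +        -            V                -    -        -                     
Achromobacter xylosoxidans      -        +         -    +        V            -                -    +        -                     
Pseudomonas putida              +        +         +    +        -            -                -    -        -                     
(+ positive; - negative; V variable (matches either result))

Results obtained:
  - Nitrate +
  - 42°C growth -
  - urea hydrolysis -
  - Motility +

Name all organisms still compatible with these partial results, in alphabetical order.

Nitrate +: excludes 6 organisms — 5 left.
urea hydrolysis -: all 5 remaining candidates are consistent.
Motility +: all 5 remaining candidates are consistent.
42°C growth -: excludes Burkholderia pseudomallei, Pseudomonas aeruginosa — 3 left.

Achromobacter xylosoxidans, Burkholderia cepacia, Pseudomonas fluorescens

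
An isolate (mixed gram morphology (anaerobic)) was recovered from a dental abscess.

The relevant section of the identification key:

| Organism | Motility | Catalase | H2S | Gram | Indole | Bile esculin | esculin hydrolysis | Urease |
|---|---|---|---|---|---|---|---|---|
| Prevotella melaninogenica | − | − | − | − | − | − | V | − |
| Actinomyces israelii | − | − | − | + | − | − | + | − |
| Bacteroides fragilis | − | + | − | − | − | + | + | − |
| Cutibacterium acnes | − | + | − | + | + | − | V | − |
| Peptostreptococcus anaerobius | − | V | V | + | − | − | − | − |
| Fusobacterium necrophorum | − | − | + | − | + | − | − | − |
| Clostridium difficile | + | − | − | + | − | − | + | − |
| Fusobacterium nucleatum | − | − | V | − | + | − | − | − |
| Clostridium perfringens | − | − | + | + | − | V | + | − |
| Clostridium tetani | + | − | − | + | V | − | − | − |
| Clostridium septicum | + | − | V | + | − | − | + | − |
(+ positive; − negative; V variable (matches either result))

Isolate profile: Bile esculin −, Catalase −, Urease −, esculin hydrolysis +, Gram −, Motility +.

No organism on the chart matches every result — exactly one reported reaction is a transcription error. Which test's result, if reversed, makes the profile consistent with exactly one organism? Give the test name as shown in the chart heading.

As reported, no row in the chart matches all 6 reactions.
Reversing esculin hydrolysis → still no organism matches.
Reversing Bile esculin → still no organism matches.
Reversing Gram → 2 organisms match (not unique).
Reversing Catalase → still no organism matches.
Reversing Urease → still no organism matches.
Reversing Motility (to −) → unique match: Prevotella melaninogenica.

Motility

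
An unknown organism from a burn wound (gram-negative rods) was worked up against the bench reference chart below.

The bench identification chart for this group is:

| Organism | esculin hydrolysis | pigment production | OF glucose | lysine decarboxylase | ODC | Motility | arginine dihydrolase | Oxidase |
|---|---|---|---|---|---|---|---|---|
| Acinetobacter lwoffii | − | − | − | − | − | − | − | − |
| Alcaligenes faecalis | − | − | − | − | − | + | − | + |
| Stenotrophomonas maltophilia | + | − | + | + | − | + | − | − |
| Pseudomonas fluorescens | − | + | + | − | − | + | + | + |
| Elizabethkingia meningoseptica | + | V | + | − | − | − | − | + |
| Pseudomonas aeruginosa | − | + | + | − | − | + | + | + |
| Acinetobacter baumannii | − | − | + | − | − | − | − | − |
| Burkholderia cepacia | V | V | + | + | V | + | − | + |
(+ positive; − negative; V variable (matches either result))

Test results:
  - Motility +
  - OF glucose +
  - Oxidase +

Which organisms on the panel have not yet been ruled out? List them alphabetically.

Oxidase +: excludes Acinetobacter lwoffii, Stenotrophomonas maltophilia, Acinetobacter baumannii — 5 left.
OF glucose +: excludes Alcaligenes faecalis — 4 left.
Motility +: excludes Elizabethkingia meningoseptica — 3 left.

Burkholderia cepacia, Pseudomonas aeruginosa, Pseudomonas fluorescens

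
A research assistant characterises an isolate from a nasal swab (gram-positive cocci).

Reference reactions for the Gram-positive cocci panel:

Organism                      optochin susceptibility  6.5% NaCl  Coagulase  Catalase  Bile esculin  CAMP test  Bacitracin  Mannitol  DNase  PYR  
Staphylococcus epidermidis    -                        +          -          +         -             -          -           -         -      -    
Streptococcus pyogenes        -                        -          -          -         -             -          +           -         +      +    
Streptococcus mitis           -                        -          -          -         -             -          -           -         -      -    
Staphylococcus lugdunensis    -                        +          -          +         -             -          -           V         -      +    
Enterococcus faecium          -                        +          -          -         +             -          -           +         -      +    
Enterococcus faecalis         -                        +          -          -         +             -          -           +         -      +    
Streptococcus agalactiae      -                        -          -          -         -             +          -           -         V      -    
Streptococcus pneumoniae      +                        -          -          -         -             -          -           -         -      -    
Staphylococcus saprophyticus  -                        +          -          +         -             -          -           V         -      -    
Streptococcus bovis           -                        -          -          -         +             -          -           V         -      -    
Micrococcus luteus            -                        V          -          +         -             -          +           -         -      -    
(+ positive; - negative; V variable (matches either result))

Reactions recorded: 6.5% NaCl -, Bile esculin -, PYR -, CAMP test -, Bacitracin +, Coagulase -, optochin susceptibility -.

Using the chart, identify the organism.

CAMP test -: excludes Streptococcus agalactiae — 10 left.
Bacitracin +: excludes 8 organisms — 2 left.
Bile esculin -: all 2 remaining candidates are consistent.
PYR -: excludes Streptococcus pyogenes — 1 left.
6.5% NaCl -: the one remaining candidate is consistent.
Coagulase -: the one remaining candidate is consistent.
optochin susceptibility -: the one remaining candidate is consistent.

Micrococcus luteus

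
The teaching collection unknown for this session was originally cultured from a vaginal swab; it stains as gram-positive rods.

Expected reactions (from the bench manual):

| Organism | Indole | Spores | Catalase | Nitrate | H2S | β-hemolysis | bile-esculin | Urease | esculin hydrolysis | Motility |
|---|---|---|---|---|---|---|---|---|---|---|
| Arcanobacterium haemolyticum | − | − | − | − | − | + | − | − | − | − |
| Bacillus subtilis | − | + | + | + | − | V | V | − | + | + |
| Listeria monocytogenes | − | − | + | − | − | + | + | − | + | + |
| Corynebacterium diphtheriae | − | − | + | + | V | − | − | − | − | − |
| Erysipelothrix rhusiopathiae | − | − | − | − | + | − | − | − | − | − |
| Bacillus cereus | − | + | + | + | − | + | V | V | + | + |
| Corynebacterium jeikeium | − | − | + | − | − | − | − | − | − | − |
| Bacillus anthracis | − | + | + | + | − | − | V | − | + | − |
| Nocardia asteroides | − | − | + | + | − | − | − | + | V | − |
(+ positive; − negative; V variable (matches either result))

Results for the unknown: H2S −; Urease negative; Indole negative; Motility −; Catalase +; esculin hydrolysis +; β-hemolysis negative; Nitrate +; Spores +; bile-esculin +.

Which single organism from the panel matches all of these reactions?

esculin hydrolysis +: excludes Arcanobacterium haemolyticum, Corynebacterium diphtheriae, Erysipelothrix rhusiopathiae, Corynebacterium jeikeium — 5 left.
Urease −: excludes Nocardia asteroides — 4 left.
Spores +: excludes Listeria monocytogenes — 3 left.
Catalase +: all 3 remaining candidates are consistent.
Nitrate +: all 3 remaining candidates are consistent.
Indole −: all 3 remaining candidates are consistent.
bile-esculin +: all 3 remaining candidates are consistent.
H2S −: all 3 remaining candidates are consistent.
β-hemolysis −: excludes Bacillus cereus — 2 left.
Motility −: excludes Bacillus subtilis — 1 left.

Bacillus anthracis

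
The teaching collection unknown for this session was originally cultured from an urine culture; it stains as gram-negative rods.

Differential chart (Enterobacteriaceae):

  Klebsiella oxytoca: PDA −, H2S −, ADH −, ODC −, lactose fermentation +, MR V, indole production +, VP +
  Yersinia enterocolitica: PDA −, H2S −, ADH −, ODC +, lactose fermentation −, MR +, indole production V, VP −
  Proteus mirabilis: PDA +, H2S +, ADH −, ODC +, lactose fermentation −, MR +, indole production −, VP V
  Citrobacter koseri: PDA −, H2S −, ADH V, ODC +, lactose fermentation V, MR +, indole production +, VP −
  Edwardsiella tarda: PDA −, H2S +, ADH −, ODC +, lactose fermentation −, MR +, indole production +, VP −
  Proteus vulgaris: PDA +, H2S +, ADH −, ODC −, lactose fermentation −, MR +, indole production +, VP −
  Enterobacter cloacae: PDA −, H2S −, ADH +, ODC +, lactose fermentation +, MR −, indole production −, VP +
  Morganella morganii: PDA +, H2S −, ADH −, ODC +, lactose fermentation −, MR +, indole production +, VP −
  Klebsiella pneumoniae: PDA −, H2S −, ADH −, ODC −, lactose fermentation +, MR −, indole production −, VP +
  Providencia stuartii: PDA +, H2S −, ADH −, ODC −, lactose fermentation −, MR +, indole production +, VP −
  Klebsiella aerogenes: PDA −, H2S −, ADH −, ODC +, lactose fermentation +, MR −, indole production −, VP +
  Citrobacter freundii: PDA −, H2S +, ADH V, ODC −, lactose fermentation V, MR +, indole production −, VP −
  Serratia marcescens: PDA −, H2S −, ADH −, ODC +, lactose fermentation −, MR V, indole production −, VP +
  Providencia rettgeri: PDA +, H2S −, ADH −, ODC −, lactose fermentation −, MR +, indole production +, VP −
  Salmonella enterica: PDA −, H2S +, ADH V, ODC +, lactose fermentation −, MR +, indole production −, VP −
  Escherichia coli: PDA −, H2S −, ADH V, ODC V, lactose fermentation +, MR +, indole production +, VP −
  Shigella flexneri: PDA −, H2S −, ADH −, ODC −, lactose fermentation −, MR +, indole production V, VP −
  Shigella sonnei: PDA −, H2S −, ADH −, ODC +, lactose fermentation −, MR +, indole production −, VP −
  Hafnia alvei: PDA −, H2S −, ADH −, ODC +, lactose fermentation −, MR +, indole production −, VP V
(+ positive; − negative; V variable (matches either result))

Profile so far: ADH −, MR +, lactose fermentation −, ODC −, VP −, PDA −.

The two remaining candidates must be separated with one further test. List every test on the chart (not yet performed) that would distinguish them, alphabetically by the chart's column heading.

H2S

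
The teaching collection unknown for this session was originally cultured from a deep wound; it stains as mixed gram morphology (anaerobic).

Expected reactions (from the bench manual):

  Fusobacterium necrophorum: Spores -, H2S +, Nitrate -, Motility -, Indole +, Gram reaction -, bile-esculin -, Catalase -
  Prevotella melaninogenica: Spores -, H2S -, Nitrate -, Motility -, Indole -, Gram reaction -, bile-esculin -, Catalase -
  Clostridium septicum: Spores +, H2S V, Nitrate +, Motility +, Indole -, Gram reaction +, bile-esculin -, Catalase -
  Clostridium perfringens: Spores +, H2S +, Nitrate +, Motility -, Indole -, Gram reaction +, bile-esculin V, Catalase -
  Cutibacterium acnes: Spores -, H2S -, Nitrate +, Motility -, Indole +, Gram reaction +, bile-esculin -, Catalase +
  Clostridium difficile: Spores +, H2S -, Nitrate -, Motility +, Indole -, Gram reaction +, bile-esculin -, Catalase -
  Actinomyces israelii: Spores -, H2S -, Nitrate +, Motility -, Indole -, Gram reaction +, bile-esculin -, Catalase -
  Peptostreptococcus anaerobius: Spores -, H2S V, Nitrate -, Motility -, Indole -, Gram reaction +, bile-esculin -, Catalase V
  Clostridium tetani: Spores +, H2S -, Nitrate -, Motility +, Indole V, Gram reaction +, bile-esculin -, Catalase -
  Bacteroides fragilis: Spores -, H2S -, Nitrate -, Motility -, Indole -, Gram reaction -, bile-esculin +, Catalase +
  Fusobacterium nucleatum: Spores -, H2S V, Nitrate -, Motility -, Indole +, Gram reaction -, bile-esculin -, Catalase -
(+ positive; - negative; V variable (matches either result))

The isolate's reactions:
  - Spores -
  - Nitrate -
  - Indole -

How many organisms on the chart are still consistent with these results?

Nitrate -: excludes Clostridium septicum, Clostridium perfringens, Cutibacterium acnes, Actinomyces israelii — 7 left.
Spores -: excludes Clostridium difficile, Clostridium tetani — 5 left.
Indole -: excludes Fusobacterium necrophorum, Fusobacterium nucleatum — 3 left.
Still consistent: Bacteroides fragilis, Peptostreptococcus anaerobius, Prevotella melaninogenica.

3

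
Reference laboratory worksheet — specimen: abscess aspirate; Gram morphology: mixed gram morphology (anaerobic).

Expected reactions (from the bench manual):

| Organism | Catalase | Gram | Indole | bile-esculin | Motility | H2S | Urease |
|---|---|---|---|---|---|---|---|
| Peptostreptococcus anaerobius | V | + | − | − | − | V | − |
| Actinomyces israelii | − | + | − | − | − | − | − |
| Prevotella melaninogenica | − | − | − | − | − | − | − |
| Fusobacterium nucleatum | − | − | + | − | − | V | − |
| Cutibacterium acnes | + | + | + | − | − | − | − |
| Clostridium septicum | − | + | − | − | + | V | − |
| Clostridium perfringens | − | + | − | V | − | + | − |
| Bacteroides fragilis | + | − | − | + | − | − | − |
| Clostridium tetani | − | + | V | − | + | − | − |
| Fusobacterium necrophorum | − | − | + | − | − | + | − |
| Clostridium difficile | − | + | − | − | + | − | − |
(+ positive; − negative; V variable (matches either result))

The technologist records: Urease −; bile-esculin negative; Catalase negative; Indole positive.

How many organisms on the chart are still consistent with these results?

Indole +: excludes 7 organisms — 4 left.
bile-esculin −: all 4 remaining candidates are consistent.
Urease −: all 4 remaining candidates are consistent.
Catalase −: excludes Cutibacterium acnes — 3 left.
Still consistent: Clostridium tetani, Fusobacterium necrophorum, Fusobacterium nucleatum.

3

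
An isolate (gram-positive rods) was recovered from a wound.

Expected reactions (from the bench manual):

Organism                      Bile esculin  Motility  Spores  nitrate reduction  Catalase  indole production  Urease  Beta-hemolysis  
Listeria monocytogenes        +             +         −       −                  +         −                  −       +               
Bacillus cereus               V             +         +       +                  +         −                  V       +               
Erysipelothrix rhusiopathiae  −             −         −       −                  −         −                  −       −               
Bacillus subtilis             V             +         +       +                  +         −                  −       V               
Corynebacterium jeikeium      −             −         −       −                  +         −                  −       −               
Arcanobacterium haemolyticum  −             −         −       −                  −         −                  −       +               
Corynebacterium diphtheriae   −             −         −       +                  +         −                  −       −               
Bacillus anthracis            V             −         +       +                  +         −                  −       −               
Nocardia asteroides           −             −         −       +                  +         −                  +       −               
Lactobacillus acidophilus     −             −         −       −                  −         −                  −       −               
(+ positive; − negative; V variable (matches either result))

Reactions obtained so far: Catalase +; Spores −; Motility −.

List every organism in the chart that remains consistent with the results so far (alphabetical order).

Catalase +: excludes Erysipelothrix rhusiopathiae, Arcanobacterium haemolyticum, Lactobacillus acidophilus — 7 left.
Motility −: excludes Listeria monocytogenes, Bacillus cereus, Bacillus subtilis — 4 left.
Spores −: excludes Bacillus anthracis — 3 left.

Corynebacterium diphtheriae, Corynebacterium jeikeium, Nocardia asteroides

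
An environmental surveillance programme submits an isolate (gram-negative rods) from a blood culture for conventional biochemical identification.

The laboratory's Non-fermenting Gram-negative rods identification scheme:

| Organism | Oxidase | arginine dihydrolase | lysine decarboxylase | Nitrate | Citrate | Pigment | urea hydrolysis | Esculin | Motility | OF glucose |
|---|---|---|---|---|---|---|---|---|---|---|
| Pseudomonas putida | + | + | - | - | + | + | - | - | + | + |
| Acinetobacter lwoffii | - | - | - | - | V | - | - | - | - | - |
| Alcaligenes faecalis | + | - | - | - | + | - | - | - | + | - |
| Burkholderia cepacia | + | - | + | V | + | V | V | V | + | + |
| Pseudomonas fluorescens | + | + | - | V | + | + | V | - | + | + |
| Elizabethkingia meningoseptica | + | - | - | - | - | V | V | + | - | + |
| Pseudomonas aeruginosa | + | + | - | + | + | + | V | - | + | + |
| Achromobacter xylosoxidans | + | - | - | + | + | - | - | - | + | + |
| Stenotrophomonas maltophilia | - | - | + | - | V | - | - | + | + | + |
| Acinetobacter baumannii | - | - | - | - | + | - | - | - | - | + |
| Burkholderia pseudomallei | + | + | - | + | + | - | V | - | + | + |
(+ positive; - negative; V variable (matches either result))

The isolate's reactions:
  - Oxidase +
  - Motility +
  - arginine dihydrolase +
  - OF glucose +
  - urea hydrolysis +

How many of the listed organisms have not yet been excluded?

OF glucose +: excludes Acinetobacter lwoffii, Alcaligenes faecalis — 9 left.
urea hydrolysis +: excludes Pseudomonas putida, Achromobacter xylosoxidans, Stenotrophomonas maltophilia, Acinetobacter baumannii — 5 left.
Motility +: excludes Elizabethkingia meningoseptica — 4 left.
Oxidase +: all 4 remaining candidates are consistent.
arginine dihydrolase +: excludes Burkholderia cepacia — 3 left.
Still consistent: Burkholderia pseudomallei, Pseudomonas aeruginosa, Pseudomonas fluorescens.

3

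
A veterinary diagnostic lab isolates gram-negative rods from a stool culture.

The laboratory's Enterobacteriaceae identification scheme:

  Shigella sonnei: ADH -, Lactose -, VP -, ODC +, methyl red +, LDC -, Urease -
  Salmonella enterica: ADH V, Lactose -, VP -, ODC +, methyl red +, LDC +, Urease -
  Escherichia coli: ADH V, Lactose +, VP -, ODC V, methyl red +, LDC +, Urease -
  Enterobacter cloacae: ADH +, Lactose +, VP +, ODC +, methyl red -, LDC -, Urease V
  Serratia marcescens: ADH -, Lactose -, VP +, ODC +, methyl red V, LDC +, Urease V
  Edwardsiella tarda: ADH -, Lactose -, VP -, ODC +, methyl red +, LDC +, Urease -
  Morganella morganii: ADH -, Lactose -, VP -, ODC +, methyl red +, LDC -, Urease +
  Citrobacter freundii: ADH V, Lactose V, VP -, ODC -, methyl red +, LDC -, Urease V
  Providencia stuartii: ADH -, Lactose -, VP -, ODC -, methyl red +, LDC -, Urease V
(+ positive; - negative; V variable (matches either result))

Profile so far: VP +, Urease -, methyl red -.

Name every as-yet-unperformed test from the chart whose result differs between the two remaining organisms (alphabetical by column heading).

VP +: excludes 7 organisms — 2 left.
Urease -: all 2 remaining candidates are consistent.
methyl red -: all 2 remaining candidates are consistent.
Two candidates remain: Enterobacter cloacae and Serratia marcescens.
  ADH: Enterobacter cloacae +, Serratia marcescens - — discriminates.
  Lactose: Enterobacter cloacae +, Serratia marcescens - — discriminates.
  ODC: + vs + — same for both, does not separate.
  LDC: Enterobacter cloacae -, Serratia marcescens + — discriminates.

ADH, Lactose, LDC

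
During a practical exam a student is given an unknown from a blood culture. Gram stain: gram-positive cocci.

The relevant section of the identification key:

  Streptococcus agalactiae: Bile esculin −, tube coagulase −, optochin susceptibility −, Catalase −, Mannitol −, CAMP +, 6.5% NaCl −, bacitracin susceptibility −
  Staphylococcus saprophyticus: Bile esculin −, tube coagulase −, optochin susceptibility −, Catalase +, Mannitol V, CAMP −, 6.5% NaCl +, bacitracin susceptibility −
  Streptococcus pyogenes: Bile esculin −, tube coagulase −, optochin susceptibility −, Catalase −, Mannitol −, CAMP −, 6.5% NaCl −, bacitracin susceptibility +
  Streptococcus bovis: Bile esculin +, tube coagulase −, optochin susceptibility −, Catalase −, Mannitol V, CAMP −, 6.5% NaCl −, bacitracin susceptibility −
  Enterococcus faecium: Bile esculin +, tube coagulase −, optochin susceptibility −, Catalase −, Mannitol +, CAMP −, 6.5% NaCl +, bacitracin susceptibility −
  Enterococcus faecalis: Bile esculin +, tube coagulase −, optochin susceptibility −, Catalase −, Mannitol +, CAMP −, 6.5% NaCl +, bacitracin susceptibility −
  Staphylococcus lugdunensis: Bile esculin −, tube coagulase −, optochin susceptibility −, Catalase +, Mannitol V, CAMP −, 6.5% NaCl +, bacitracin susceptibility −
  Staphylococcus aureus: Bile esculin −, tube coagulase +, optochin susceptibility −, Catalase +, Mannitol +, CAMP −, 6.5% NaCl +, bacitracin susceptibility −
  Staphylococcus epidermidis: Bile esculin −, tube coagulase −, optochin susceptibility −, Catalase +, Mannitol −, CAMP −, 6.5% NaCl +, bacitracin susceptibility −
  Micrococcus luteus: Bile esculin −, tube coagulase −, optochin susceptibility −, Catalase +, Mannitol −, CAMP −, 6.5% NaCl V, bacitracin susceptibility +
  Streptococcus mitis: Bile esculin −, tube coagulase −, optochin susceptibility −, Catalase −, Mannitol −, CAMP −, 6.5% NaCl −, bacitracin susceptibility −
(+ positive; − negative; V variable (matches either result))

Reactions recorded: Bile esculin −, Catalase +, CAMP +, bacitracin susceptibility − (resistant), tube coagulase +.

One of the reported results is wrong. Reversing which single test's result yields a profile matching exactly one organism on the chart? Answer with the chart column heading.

As reported, no row in the chart matches all 5 reactions.
Reversing CAMP (to −) → unique match: Staphylococcus aureus.
Reversing Catalase → still no organism matches.
Reversing Bile esculin → still no organism matches.
Reversing tube coagulase → still no organism matches.
Reversing bacitracin susceptibility → still no organism matches.

CAMP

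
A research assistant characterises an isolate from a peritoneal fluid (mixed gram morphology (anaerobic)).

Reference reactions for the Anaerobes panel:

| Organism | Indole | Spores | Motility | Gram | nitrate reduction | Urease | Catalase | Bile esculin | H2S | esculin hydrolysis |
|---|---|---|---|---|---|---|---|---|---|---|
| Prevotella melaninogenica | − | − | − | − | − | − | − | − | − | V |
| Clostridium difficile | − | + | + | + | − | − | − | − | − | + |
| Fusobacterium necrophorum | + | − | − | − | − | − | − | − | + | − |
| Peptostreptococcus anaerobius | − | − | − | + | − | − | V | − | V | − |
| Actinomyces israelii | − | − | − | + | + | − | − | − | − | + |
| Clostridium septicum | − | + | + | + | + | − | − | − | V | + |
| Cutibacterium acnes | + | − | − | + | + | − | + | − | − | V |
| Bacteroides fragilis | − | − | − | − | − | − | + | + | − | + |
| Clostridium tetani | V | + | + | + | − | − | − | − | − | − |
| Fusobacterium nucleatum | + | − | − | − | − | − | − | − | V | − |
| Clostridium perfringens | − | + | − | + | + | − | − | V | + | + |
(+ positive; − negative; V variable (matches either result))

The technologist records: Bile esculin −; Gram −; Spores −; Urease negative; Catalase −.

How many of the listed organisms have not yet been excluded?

Spores −: excludes Clostridium difficile, Clostridium septicum, Clostridium tetani, Clostridium perfringens — 7 left.
Urease −: all 7 remaining candidates are consistent.
Catalase −: excludes Cutibacterium acnes, Bacteroides fragilis — 5 left.
Bile esculin −: all 5 remaining candidates are consistent.
Gram −: excludes Peptostreptococcus anaerobius, Actinomyces israelii — 3 left.
Still consistent: Fusobacterium necrophorum, Fusobacterium nucleatum, Prevotella melaninogenica.

3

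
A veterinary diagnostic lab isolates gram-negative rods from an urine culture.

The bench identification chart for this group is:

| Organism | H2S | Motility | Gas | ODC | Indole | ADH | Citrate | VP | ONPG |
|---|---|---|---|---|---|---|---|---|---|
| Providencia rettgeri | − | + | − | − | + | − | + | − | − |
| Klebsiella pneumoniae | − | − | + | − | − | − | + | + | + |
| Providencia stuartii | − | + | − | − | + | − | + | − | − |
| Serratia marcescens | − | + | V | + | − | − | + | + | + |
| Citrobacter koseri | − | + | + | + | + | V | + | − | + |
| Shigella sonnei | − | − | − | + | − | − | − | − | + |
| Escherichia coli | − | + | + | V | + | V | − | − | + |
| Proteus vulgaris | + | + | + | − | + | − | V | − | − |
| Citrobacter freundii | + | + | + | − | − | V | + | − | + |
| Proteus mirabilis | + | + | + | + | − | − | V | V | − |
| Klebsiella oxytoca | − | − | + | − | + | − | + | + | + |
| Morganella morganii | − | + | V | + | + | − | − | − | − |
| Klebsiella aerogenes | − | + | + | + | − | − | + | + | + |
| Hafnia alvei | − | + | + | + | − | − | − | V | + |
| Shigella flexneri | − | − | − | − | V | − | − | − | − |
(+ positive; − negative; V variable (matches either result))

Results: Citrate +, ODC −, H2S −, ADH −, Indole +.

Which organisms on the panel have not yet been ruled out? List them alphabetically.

H2S −: excludes Proteus vulgaris, Citrobacter freundii, Proteus mirabilis — 12 left.
Indole +: excludes 5 organisms — 7 left.
ADH −: all 7 remaining candidates are consistent.
ODC −: excludes Citrobacter koseri, Morganella morganii — 5 left.
Citrate +: excludes Escherichia coli, Shigella flexneri — 3 left.

Klebsiella oxytoca, Providencia rettgeri, Providencia stuartii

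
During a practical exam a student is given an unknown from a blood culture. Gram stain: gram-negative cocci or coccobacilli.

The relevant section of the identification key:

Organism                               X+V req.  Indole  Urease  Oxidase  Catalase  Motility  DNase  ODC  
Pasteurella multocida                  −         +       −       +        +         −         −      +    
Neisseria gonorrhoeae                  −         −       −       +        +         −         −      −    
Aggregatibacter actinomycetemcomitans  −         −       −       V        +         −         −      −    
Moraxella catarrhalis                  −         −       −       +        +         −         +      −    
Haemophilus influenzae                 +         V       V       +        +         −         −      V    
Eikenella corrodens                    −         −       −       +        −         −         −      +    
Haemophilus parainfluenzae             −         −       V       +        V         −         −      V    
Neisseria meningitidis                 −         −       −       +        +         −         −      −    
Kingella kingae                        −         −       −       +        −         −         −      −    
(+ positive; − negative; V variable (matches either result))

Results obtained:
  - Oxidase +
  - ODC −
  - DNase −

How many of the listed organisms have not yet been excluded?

6

DNase −: excludes Moraxella catarrhalis — 8 left.
Oxidase +: all 8 remaining candidates are consistent.
ODC −: excludes Pasteurella multocida, Eikenella corrodens — 6 left.
Still consistent: Aggregatibacter actinomycetemcomitans, Haemophilus influenzae, Haemophilus parainfluenzae, Kingella kingae, Neisseria gonorrhoeae, Neisseria meningitidis.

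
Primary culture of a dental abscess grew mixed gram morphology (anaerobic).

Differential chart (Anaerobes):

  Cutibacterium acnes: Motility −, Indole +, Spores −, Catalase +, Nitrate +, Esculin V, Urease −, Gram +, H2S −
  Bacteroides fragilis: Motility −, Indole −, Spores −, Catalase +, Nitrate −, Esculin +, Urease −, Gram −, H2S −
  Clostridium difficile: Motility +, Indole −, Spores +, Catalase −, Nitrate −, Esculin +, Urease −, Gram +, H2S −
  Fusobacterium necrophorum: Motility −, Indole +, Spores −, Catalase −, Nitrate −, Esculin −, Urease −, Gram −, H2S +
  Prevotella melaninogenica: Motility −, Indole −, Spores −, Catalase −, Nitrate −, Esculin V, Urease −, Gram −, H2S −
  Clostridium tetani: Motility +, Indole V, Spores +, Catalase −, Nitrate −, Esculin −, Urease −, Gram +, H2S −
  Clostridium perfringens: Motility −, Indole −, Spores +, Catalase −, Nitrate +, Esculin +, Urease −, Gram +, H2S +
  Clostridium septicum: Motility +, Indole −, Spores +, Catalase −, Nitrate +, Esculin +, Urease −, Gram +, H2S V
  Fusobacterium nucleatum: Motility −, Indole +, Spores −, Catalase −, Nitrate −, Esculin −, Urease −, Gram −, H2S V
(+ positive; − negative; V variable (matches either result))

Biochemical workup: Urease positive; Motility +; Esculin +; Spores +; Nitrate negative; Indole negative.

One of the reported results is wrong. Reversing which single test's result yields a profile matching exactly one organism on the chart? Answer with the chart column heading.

As reported, no row in the chart matches all 6 reactions.
Reversing Spores → still no organism matches.
Reversing Motility → still no organism matches.
Reversing Urease (to −) → unique match: Clostridium difficile.
Reversing Nitrate → still no organism matches.
Reversing Esculin → still no organism matches.
Reversing Indole → still no organism matches.

Urease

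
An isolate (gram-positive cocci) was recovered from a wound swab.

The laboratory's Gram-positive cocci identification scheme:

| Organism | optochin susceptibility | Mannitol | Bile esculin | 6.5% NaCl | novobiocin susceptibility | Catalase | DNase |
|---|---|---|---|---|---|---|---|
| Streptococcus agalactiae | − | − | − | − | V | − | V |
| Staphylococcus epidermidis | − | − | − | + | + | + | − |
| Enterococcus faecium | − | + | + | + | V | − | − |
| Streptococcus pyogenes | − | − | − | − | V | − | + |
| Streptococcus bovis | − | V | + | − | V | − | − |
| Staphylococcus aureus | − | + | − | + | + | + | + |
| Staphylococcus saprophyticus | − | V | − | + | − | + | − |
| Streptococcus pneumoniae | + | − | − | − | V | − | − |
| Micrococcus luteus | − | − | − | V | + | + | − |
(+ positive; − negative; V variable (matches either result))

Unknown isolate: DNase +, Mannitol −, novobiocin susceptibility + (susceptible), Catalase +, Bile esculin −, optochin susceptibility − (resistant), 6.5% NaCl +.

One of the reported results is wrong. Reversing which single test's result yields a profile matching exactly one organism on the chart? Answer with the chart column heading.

Mannitol

As reported, no row in the chart matches all 7 reactions.
Reversing novobiocin susceptibility → still no organism matches.
Reversing Catalase → still no organism matches.
Reversing Mannitol (to +) → unique match: Staphylococcus aureus.
Reversing optochin susceptibility → still no organism matches.
Reversing 6.5% NaCl → still no organism matches.
Reversing Bile esculin → still no organism matches.
Reversing DNase → 2 organisms match (not unique).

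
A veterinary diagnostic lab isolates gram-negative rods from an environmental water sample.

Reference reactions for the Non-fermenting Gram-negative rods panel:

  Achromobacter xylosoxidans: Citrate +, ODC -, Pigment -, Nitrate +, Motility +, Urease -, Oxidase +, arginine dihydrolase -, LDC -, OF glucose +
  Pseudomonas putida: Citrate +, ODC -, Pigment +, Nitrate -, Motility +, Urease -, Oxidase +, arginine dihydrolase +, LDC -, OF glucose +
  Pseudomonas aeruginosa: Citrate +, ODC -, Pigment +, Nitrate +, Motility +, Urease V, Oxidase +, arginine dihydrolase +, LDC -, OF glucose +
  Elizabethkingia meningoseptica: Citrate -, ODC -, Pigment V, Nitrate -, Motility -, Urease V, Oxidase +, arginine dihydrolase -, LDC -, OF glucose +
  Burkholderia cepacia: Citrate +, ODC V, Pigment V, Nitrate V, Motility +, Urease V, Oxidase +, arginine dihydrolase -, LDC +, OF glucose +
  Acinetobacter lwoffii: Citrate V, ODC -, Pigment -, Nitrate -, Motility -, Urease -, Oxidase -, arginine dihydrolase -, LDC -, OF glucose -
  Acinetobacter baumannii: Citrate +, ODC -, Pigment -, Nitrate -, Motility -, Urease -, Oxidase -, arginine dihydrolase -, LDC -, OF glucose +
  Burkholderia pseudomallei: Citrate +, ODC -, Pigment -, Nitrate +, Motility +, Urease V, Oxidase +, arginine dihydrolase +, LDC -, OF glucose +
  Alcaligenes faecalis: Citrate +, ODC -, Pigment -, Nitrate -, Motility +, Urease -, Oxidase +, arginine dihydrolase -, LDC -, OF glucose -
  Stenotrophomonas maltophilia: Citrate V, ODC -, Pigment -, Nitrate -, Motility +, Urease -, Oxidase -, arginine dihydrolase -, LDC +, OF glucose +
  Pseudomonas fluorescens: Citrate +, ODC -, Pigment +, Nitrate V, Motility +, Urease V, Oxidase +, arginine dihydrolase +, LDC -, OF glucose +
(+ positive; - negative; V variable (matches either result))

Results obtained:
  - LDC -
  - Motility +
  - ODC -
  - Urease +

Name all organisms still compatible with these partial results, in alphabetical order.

Motility +: excludes Elizabethkingia meningoseptica, Acinetobacter lwoffii, Acinetobacter baumannii — 8 left.
ODC -: all 8 remaining candidates are consistent.
LDC -: excludes Burkholderia cepacia, Stenotrophomonas maltophilia — 6 left.
Urease +: excludes Achromobacter xylosoxidans, Pseudomonas putida, Alcaligenes faecalis — 3 left.

Burkholderia pseudomallei, Pseudomonas aeruginosa, Pseudomonas fluorescens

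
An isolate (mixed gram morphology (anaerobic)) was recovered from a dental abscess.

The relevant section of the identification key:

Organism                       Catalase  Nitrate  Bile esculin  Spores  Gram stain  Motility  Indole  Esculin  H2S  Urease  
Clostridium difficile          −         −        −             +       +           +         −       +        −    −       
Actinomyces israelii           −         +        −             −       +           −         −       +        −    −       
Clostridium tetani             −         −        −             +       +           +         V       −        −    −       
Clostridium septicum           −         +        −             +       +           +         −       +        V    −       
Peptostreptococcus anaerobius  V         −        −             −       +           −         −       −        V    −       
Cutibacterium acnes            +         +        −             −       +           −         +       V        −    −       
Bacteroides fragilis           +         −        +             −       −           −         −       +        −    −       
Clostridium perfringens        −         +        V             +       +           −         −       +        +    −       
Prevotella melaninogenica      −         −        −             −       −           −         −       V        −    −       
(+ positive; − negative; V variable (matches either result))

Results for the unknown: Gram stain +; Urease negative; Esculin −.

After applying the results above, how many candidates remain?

Esculin −: excludes 5 organisms — 4 left.
Urease −: all 4 remaining candidates are consistent.
Gram stain +: excludes Prevotella melaninogenica — 3 left.
Still consistent: Clostridium tetani, Cutibacterium acnes, Peptostreptococcus anaerobius.

3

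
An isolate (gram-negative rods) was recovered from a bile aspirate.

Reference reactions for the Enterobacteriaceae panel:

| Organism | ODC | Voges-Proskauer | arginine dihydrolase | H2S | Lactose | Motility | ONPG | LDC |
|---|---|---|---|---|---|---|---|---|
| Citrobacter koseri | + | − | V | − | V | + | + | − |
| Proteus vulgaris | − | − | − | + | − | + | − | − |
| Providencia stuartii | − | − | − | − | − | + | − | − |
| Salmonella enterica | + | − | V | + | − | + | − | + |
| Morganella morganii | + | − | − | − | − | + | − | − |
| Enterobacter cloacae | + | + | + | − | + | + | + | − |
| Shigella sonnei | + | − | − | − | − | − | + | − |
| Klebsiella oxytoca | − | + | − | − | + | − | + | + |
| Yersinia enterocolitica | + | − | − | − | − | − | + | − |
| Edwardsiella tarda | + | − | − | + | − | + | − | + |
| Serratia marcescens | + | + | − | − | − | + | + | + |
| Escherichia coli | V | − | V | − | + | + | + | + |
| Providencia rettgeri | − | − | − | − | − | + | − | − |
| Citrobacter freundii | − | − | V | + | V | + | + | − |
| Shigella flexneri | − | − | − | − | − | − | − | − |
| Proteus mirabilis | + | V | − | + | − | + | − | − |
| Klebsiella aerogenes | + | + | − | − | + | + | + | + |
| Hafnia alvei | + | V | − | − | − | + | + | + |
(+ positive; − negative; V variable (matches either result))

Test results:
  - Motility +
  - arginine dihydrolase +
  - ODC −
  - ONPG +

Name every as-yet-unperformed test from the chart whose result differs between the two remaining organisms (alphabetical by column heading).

ONPG +: excludes 8 organisms — 10 left.
Motility +: excludes Shigella sonnei, Klebsiella oxytoca, Yersinia enterocolitica — 7 left.
arginine dihydrolase +: excludes Serratia marcescens, Klebsiella aerogenes, Hafnia alvei — 4 left.
ODC −: excludes Citrobacter koseri, Enterobacter cloacae — 2 left.
Two candidates remain: Citrobacter freundii and Escherichia coli.
  Voges-Proskauer: − vs − — same for both, does not separate.
  H2S: Citrobacter freundii +, Escherichia coli − — discriminates.
  Lactose: V vs + — variable for at least one, does not separate.
  LDC: Citrobacter freundii −, Escherichia coli + — discriminates.

H2S, LDC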